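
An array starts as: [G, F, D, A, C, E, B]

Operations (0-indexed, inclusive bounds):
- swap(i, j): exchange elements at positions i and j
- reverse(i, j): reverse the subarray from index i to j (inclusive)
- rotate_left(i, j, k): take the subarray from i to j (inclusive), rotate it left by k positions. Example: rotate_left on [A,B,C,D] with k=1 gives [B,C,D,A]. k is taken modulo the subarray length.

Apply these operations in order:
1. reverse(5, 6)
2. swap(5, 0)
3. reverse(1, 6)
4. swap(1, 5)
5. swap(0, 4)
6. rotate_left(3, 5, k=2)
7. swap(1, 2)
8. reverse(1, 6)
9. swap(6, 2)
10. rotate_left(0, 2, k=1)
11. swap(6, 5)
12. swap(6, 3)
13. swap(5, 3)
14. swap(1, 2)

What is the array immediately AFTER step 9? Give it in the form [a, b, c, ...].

Answer: [A, F, G, C, E, D, B]

Derivation:
After 1 (reverse(5, 6)): [G, F, D, A, C, B, E]
After 2 (swap(5, 0)): [B, F, D, A, C, G, E]
After 3 (reverse(1, 6)): [B, E, G, C, A, D, F]
After 4 (swap(1, 5)): [B, D, G, C, A, E, F]
After 5 (swap(0, 4)): [A, D, G, C, B, E, F]
After 6 (rotate_left(3, 5, k=2)): [A, D, G, E, C, B, F]
After 7 (swap(1, 2)): [A, G, D, E, C, B, F]
After 8 (reverse(1, 6)): [A, F, B, C, E, D, G]
After 9 (swap(6, 2)): [A, F, G, C, E, D, B]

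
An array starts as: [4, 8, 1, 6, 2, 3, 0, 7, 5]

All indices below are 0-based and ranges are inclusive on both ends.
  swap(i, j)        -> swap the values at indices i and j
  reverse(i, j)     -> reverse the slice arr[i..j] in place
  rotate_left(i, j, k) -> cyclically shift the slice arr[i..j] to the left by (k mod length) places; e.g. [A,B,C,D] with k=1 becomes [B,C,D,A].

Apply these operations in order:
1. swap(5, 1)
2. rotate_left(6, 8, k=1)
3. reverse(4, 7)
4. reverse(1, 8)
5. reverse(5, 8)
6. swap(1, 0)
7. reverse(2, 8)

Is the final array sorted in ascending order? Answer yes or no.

Answer: no

Derivation:
After 1 (swap(5, 1)): [4, 3, 1, 6, 2, 8, 0, 7, 5]
After 2 (rotate_left(6, 8, k=1)): [4, 3, 1, 6, 2, 8, 7, 5, 0]
After 3 (reverse(4, 7)): [4, 3, 1, 6, 5, 7, 8, 2, 0]
After 4 (reverse(1, 8)): [4, 0, 2, 8, 7, 5, 6, 1, 3]
After 5 (reverse(5, 8)): [4, 0, 2, 8, 7, 3, 1, 6, 5]
After 6 (swap(1, 0)): [0, 4, 2, 8, 7, 3, 1, 6, 5]
After 7 (reverse(2, 8)): [0, 4, 5, 6, 1, 3, 7, 8, 2]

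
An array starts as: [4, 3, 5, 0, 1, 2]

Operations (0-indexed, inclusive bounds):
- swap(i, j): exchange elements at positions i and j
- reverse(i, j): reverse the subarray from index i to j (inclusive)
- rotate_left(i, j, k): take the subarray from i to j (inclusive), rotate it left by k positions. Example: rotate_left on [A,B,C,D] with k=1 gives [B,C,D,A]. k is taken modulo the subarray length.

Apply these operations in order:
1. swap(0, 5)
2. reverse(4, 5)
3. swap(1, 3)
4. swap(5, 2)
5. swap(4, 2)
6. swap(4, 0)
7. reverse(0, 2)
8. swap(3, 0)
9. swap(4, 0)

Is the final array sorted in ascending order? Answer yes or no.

After 1 (swap(0, 5)): [2, 3, 5, 0, 1, 4]
After 2 (reverse(4, 5)): [2, 3, 5, 0, 4, 1]
After 3 (swap(1, 3)): [2, 0, 5, 3, 4, 1]
After 4 (swap(5, 2)): [2, 0, 1, 3, 4, 5]
After 5 (swap(4, 2)): [2, 0, 4, 3, 1, 5]
After 6 (swap(4, 0)): [1, 0, 4, 3, 2, 5]
After 7 (reverse(0, 2)): [4, 0, 1, 3, 2, 5]
After 8 (swap(3, 0)): [3, 0, 1, 4, 2, 5]
After 9 (swap(4, 0)): [2, 0, 1, 4, 3, 5]

Answer: no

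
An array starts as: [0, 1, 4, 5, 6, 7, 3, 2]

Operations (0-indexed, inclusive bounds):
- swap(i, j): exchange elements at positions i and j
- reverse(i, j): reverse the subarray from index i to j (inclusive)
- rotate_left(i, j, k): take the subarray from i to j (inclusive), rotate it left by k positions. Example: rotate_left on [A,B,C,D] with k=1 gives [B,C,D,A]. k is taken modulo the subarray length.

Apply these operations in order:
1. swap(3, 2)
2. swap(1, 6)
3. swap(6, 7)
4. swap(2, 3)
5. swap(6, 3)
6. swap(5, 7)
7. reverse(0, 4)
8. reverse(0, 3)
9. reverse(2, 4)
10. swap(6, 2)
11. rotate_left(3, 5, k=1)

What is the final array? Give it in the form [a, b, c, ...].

Answer: [3, 4, 5, 2, 1, 6, 0, 7]

Derivation:
After 1 (swap(3, 2)): [0, 1, 5, 4, 6, 7, 3, 2]
After 2 (swap(1, 6)): [0, 3, 5, 4, 6, 7, 1, 2]
After 3 (swap(6, 7)): [0, 3, 5, 4, 6, 7, 2, 1]
After 4 (swap(2, 3)): [0, 3, 4, 5, 6, 7, 2, 1]
After 5 (swap(6, 3)): [0, 3, 4, 2, 6, 7, 5, 1]
After 6 (swap(5, 7)): [0, 3, 4, 2, 6, 1, 5, 7]
After 7 (reverse(0, 4)): [6, 2, 4, 3, 0, 1, 5, 7]
After 8 (reverse(0, 3)): [3, 4, 2, 6, 0, 1, 5, 7]
After 9 (reverse(2, 4)): [3, 4, 0, 6, 2, 1, 5, 7]
After 10 (swap(6, 2)): [3, 4, 5, 6, 2, 1, 0, 7]
After 11 (rotate_left(3, 5, k=1)): [3, 4, 5, 2, 1, 6, 0, 7]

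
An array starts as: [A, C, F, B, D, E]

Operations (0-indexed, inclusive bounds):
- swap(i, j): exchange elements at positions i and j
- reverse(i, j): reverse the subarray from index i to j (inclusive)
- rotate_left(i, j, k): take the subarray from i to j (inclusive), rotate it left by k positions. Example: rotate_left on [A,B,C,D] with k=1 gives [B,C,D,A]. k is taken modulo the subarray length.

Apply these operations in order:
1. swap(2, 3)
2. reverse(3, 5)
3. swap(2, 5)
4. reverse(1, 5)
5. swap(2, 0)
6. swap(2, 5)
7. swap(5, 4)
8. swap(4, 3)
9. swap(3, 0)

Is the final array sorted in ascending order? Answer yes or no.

After 1 (swap(2, 3)): [A, C, B, F, D, E]
After 2 (reverse(3, 5)): [A, C, B, E, D, F]
After 3 (swap(2, 5)): [A, C, F, E, D, B]
After 4 (reverse(1, 5)): [A, B, D, E, F, C]
After 5 (swap(2, 0)): [D, B, A, E, F, C]
After 6 (swap(2, 5)): [D, B, C, E, F, A]
After 7 (swap(5, 4)): [D, B, C, E, A, F]
After 8 (swap(4, 3)): [D, B, C, A, E, F]
After 9 (swap(3, 0)): [A, B, C, D, E, F]

Answer: yes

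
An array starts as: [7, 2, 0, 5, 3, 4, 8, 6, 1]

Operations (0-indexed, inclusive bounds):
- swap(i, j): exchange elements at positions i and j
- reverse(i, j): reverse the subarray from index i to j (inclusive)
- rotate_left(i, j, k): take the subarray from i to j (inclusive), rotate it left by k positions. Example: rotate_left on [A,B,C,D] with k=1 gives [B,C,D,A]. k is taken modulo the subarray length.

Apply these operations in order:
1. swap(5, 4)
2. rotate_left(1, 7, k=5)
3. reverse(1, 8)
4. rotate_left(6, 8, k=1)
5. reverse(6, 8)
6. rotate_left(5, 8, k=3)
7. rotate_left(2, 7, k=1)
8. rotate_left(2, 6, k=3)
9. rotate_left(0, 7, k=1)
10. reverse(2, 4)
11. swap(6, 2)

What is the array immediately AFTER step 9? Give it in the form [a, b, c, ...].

After 1 (swap(5, 4)): [7, 2, 0, 5, 4, 3, 8, 6, 1]
After 2 (rotate_left(1, 7, k=5)): [7, 8, 6, 2, 0, 5, 4, 3, 1]
After 3 (reverse(1, 8)): [7, 1, 3, 4, 5, 0, 2, 6, 8]
After 4 (rotate_left(6, 8, k=1)): [7, 1, 3, 4, 5, 0, 6, 8, 2]
After 5 (reverse(6, 8)): [7, 1, 3, 4, 5, 0, 2, 8, 6]
After 6 (rotate_left(5, 8, k=3)): [7, 1, 3, 4, 5, 6, 0, 2, 8]
After 7 (rotate_left(2, 7, k=1)): [7, 1, 4, 5, 6, 0, 2, 3, 8]
After 8 (rotate_left(2, 6, k=3)): [7, 1, 0, 2, 4, 5, 6, 3, 8]
After 9 (rotate_left(0, 7, k=1)): [1, 0, 2, 4, 5, 6, 3, 7, 8]

Answer: [1, 0, 2, 4, 5, 6, 3, 7, 8]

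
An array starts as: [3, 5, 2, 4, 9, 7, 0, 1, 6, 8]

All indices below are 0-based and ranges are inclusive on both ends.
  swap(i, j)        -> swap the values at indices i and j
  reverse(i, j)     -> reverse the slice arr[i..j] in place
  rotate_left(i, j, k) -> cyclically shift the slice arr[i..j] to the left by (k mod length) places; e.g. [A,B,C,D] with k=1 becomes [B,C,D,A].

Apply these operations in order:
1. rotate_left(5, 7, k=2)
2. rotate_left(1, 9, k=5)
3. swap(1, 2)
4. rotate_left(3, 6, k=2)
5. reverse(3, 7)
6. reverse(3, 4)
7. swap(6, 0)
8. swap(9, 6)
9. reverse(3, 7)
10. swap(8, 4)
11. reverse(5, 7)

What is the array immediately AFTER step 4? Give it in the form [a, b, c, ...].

Answer: [3, 0, 7, 5, 2, 6, 8, 4, 9, 1]

Derivation:
After 1 (rotate_left(5, 7, k=2)): [3, 5, 2, 4, 9, 1, 7, 0, 6, 8]
After 2 (rotate_left(1, 9, k=5)): [3, 7, 0, 6, 8, 5, 2, 4, 9, 1]
After 3 (swap(1, 2)): [3, 0, 7, 6, 8, 5, 2, 4, 9, 1]
After 4 (rotate_left(3, 6, k=2)): [3, 0, 7, 5, 2, 6, 8, 4, 9, 1]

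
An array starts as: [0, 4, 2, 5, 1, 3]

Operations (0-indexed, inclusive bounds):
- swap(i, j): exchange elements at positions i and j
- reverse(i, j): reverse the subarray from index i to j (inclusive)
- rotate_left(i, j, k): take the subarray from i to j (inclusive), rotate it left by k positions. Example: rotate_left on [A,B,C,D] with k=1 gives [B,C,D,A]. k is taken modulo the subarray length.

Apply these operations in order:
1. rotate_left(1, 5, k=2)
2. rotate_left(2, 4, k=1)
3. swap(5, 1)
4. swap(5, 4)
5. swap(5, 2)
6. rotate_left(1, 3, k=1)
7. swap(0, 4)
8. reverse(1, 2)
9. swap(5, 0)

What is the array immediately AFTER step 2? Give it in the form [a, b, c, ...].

Answer: [0, 5, 3, 4, 1, 2]

Derivation:
After 1 (rotate_left(1, 5, k=2)): [0, 5, 1, 3, 4, 2]
After 2 (rotate_left(2, 4, k=1)): [0, 5, 3, 4, 1, 2]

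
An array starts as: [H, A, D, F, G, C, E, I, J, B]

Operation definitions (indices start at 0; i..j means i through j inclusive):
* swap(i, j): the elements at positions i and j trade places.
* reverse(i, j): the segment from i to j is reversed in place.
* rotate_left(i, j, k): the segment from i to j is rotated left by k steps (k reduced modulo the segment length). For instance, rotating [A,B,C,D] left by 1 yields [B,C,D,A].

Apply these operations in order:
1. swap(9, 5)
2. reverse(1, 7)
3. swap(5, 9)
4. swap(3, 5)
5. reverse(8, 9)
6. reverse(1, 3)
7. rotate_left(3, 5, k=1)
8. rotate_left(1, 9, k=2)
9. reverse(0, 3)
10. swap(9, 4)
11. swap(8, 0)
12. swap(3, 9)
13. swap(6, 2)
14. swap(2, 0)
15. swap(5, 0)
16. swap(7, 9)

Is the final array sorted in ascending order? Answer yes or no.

After 1 (swap(9, 5)): [H, A, D, F, G, B, E, I, J, C]
After 2 (reverse(1, 7)): [H, I, E, B, G, F, D, A, J, C]
After 3 (swap(5, 9)): [H, I, E, B, G, C, D, A, J, F]
After 4 (swap(3, 5)): [H, I, E, C, G, B, D, A, J, F]
After 5 (reverse(8, 9)): [H, I, E, C, G, B, D, A, F, J]
After 6 (reverse(1, 3)): [H, C, E, I, G, B, D, A, F, J]
After 7 (rotate_left(3, 5, k=1)): [H, C, E, G, B, I, D, A, F, J]
After 8 (rotate_left(1, 9, k=2)): [H, G, B, I, D, A, F, J, C, E]
After 9 (reverse(0, 3)): [I, B, G, H, D, A, F, J, C, E]
After 10 (swap(9, 4)): [I, B, G, H, E, A, F, J, C, D]
After 11 (swap(8, 0)): [C, B, G, H, E, A, F, J, I, D]
After 12 (swap(3, 9)): [C, B, G, D, E, A, F, J, I, H]
After 13 (swap(6, 2)): [C, B, F, D, E, A, G, J, I, H]
After 14 (swap(2, 0)): [F, B, C, D, E, A, G, J, I, H]
After 15 (swap(5, 0)): [A, B, C, D, E, F, G, J, I, H]
After 16 (swap(7, 9)): [A, B, C, D, E, F, G, H, I, J]

Answer: yes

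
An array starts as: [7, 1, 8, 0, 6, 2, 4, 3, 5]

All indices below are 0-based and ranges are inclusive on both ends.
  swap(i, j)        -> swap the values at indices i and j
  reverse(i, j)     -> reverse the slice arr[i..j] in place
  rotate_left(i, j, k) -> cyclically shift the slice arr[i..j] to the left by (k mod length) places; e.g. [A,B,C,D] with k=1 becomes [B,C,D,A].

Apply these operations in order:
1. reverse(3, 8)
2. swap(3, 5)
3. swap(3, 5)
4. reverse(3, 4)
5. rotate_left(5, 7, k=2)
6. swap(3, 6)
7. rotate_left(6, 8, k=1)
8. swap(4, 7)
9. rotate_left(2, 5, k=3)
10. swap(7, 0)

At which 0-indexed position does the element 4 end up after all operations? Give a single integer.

Answer: 4

Derivation:
After 1 (reverse(3, 8)): [7, 1, 8, 5, 3, 4, 2, 6, 0]
After 2 (swap(3, 5)): [7, 1, 8, 4, 3, 5, 2, 6, 0]
After 3 (swap(3, 5)): [7, 1, 8, 5, 3, 4, 2, 6, 0]
After 4 (reverse(3, 4)): [7, 1, 8, 3, 5, 4, 2, 6, 0]
After 5 (rotate_left(5, 7, k=2)): [7, 1, 8, 3, 5, 6, 4, 2, 0]
After 6 (swap(3, 6)): [7, 1, 8, 4, 5, 6, 3, 2, 0]
After 7 (rotate_left(6, 8, k=1)): [7, 1, 8, 4, 5, 6, 2, 0, 3]
After 8 (swap(4, 7)): [7, 1, 8, 4, 0, 6, 2, 5, 3]
After 9 (rotate_left(2, 5, k=3)): [7, 1, 6, 8, 4, 0, 2, 5, 3]
After 10 (swap(7, 0)): [5, 1, 6, 8, 4, 0, 2, 7, 3]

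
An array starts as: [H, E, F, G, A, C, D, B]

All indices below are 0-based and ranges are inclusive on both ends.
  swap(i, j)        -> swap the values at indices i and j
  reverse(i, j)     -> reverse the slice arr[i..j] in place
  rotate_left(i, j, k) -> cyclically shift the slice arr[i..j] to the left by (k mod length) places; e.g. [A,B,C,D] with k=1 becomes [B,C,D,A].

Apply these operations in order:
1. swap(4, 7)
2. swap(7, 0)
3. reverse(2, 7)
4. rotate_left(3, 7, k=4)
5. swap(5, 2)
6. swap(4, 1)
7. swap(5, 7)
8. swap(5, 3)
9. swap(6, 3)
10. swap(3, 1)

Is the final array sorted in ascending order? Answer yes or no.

Answer: yes

Derivation:
After 1 (swap(4, 7)): [H, E, F, G, B, C, D, A]
After 2 (swap(7, 0)): [A, E, F, G, B, C, D, H]
After 3 (reverse(2, 7)): [A, E, H, D, C, B, G, F]
After 4 (rotate_left(3, 7, k=4)): [A, E, H, F, D, C, B, G]
After 5 (swap(5, 2)): [A, E, C, F, D, H, B, G]
After 6 (swap(4, 1)): [A, D, C, F, E, H, B, G]
After 7 (swap(5, 7)): [A, D, C, F, E, G, B, H]
After 8 (swap(5, 3)): [A, D, C, G, E, F, B, H]
After 9 (swap(6, 3)): [A, D, C, B, E, F, G, H]
After 10 (swap(3, 1)): [A, B, C, D, E, F, G, H]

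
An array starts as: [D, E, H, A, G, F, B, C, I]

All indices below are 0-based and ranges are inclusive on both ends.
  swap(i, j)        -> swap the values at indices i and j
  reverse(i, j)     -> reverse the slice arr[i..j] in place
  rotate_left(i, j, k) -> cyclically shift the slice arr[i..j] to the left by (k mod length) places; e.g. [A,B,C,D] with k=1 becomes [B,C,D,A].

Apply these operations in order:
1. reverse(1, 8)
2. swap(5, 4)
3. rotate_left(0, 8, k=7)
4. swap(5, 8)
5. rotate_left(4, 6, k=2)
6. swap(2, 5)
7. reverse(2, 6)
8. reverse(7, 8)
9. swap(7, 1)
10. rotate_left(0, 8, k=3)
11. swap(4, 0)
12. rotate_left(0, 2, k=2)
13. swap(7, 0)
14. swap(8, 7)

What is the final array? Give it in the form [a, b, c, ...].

After 1 (reverse(1, 8)): [D, I, C, B, F, G, A, H, E]
After 2 (swap(5, 4)): [D, I, C, B, G, F, A, H, E]
After 3 (rotate_left(0, 8, k=7)): [H, E, D, I, C, B, G, F, A]
After 4 (swap(5, 8)): [H, E, D, I, C, A, G, F, B]
After 5 (rotate_left(4, 6, k=2)): [H, E, D, I, G, C, A, F, B]
After 6 (swap(2, 5)): [H, E, C, I, G, D, A, F, B]
After 7 (reverse(2, 6)): [H, E, A, D, G, I, C, F, B]
After 8 (reverse(7, 8)): [H, E, A, D, G, I, C, B, F]
After 9 (swap(7, 1)): [H, B, A, D, G, I, C, E, F]
After 10 (rotate_left(0, 8, k=3)): [D, G, I, C, E, F, H, B, A]
After 11 (swap(4, 0)): [E, G, I, C, D, F, H, B, A]
After 12 (rotate_left(0, 2, k=2)): [I, E, G, C, D, F, H, B, A]
After 13 (swap(7, 0)): [B, E, G, C, D, F, H, I, A]
After 14 (swap(8, 7)): [B, E, G, C, D, F, H, A, I]

Answer: [B, E, G, C, D, F, H, A, I]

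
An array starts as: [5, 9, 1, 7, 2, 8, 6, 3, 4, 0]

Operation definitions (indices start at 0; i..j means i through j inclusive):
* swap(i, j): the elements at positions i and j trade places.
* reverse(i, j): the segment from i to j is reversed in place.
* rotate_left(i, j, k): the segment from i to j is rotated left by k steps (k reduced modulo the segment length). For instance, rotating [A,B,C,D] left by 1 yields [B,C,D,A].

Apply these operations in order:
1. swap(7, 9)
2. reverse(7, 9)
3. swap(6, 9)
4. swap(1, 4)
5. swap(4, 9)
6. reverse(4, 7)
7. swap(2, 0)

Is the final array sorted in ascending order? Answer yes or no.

Answer: no

Derivation:
After 1 (swap(7, 9)): [5, 9, 1, 7, 2, 8, 6, 0, 4, 3]
After 2 (reverse(7, 9)): [5, 9, 1, 7, 2, 8, 6, 3, 4, 0]
After 3 (swap(6, 9)): [5, 9, 1, 7, 2, 8, 0, 3, 4, 6]
After 4 (swap(1, 4)): [5, 2, 1, 7, 9, 8, 0, 3, 4, 6]
After 5 (swap(4, 9)): [5, 2, 1, 7, 6, 8, 0, 3, 4, 9]
After 6 (reverse(4, 7)): [5, 2, 1, 7, 3, 0, 8, 6, 4, 9]
After 7 (swap(2, 0)): [1, 2, 5, 7, 3, 0, 8, 6, 4, 9]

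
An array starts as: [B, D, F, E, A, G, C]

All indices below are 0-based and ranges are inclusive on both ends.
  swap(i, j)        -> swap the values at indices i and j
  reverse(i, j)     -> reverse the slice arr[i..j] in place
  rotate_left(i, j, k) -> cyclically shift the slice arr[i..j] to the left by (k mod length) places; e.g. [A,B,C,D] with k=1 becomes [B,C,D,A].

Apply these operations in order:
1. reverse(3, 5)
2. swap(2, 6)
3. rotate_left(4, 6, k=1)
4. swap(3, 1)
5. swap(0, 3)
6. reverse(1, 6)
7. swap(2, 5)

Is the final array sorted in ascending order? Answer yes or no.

Answer: no

Derivation:
After 1 (reverse(3, 5)): [B, D, F, G, A, E, C]
After 2 (swap(2, 6)): [B, D, C, G, A, E, F]
After 3 (rotate_left(4, 6, k=1)): [B, D, C, G, E, F, A]
After 4 (swap(3, 1)): [B, G, C, D, E, F, A]
After 5 (swap(0, 3)): [D, G, C, B, E, F, A]
After 6 (reverse(1, 6)): [D, A, F, E, B, C, G]
After 7 (swap(2, 5)): [D, A, C, E, B, F, G]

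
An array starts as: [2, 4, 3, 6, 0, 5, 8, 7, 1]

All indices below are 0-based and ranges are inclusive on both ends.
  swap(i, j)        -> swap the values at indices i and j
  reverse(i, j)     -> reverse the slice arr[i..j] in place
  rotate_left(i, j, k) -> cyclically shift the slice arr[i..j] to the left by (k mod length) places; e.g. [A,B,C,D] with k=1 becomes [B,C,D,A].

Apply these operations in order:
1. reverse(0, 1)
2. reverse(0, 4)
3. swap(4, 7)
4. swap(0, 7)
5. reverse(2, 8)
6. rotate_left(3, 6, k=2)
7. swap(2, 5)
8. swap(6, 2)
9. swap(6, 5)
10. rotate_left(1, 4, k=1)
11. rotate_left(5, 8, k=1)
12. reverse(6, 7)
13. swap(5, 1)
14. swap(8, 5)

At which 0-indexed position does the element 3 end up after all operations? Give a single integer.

Answer: 6

Derivation:
After 1 (reverse(0, 1)): [4, 2, 3, 6, 0, 5, 8, 7, 1]
After 2 (reverse(0, 4)): [0, 6, 3, 2, 4, 5, 8, 7, 1]
After 3 (swap(4, 7)): [0, 6, 3, 2, 7, 5, 8, 4, 1]
After 4 (swap(0, 7)): [4, 6, 3, 2, 7, 5, 8, 0, 1]
After 5 (reverse(2, 8)): [4, 6, 1, 0, 8, 5, 7, 2, 3]
After 6 (rotate_left(3, 6, k=2)): [4, 6, 1, 5, 7, 0, 8, 2, 3]
After 7 (swap(2, 5)): [4, 6, 0, 5, 7, 1, 8, 2, 3]
After 8 (swap(6, 2)): [4, 6, 8, 5, 7, 1, 0, 2, 3]
After 9 (swap(6, 5)): [4, 6, 8, 5, 7, 0, 1, 2, 3]
After 10 (rotate_left(1, 4, k=1)): [4, 8, 5, 7, 6, 0, 1, 2, 3]
After 11 (rotate_left(5, 8, k=1)): [4, 8, 5, 7, 6, 1, 2, 3, 0]
After 12 (reverse(6, 7)): [4, 8, 5, 7, 6, 1, 3, 2, 0]
After 13 (swap(5, 1)): [4, 1, 5, 7, 6, 8, 3, 2, 0]
After 14 (swap(8, 5)): [4, 1, 5, 7, 6, 0, 3, 2, 8]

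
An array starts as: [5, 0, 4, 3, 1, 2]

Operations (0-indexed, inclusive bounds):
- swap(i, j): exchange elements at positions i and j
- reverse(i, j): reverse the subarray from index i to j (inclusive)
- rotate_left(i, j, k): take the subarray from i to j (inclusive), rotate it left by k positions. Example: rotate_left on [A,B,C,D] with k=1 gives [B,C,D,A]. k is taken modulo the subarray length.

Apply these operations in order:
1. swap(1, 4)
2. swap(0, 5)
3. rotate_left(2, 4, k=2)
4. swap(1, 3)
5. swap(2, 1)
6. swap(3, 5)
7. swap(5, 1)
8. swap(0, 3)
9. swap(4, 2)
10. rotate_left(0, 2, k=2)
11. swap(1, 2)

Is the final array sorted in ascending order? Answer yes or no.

Answer: no

Derivation:
After 1 (swap(1, 4)): [5, 1, 4, 3, 0, 2]
After 2 (swap(0, 5)): [2, 1, 4, 3, 0, 5]
After 3 (rotate_left(2, 4, k=2)): [2, 1, 0, 4, 3, 5]
After 4 (swap(1, 3)): [2, 4, 0, 1, 3, 5]
After 5 (swap(2, 1)): [2, 0, 4, 1, 3, 5]
After 6 (swap(3, 5)): [2, 0, 4, 5, 3, 1]
After 7 (swap(5, 1)): [2, 1, 4, 5, 3, 0]
After 8 (swap(0, 3)): [5, 1, 4, 2, 3, 0]
After 9 (swap(4, 2)): [5, 1, 3, 2, 4, 0]
After 10 (rotate_left(0, 2, k=2)): [3, 5, 1, 2, 4, 0]
After 11 (swap(1, 2)): [3, 1, 5, 2, 4, 0]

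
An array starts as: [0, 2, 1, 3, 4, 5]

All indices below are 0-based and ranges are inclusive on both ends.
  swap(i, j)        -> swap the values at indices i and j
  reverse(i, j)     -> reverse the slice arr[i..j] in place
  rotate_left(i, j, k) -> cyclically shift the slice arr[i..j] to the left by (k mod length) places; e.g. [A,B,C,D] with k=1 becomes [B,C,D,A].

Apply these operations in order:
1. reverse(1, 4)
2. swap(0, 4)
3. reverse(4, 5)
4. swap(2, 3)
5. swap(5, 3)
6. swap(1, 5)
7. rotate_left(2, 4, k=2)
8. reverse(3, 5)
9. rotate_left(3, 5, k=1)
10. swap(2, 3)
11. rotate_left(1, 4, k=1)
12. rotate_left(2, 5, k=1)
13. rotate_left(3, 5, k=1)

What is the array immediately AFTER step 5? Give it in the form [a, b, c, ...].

After 1 (reverse(1, 4)): [0, 4, 3, 1, 2, 5]
After 2 (swap(0, 4)): [2, 4, 3, 1, 0, 5]
After 3 (reverse(4, 5)): [2, 4, 3, 1, 5, 0]
After 4 (swap(2, 3)): [2, 4, 1, 3, 5, 0]
After 5 (swap(5, 3)): [2, 4, 1, 0, 5, 3]

Answer: [2, 4, 1, 0, 5, 3]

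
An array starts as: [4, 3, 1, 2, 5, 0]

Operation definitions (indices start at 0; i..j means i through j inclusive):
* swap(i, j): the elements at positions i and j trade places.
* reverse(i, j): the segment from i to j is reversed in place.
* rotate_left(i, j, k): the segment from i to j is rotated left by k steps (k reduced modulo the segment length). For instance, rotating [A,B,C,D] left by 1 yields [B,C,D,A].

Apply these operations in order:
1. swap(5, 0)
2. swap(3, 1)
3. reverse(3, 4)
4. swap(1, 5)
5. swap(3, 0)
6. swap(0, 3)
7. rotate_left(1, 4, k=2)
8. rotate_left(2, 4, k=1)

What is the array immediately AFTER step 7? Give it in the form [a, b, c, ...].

After 1 (swap(5, 0)): [0, 3, 1, 2, 5, 4]
After 2 (swap(3, 1)): [0, 2, 1, 3, 5, 4]
After 3 (reverse(3, 4)): [0, 2, 1, 5, 3, 4]
After 4 (swap(1, 5)): [0, 4, 1, 5, 3, 2]
After 5 (swap(3, 0)): [5, 4, 1, 0, 3, 2]
After 6 (swap(0, 3)): [0, 4, 1, 5, 3, 2]
After 7 (rotate_left(1, 4, k=2)): [0, 5, 3, 4, 1, 2]

Answer: [0, 5, 3, 4, 1, 2]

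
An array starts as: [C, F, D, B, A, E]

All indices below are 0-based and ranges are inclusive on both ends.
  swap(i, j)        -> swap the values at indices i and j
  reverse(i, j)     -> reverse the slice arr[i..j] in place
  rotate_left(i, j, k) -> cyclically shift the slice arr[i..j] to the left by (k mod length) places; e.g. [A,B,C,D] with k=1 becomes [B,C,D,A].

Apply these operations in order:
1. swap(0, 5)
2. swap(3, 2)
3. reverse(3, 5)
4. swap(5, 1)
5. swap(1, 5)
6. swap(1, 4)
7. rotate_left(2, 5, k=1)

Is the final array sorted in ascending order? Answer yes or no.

After 1 (swap(0, 5)): [E, F, D, B, A, C]
After 2 (swap(3, 2)): [E, F, B, D, A, C]
After 3 (reverse(3, 5)): [E, F, B, C, A, D]
After 4 (swap(5, 1)): [E, D, B, C, A, F]
After 5 (swap(1, 5)): [E, F, B, C, A, D]
After 6 (swap(1, 4)): [E, A, B, C, F, D]
After 7 (rotate_left(2, 5, k=1)): [E, A, C, F, D, B]

Answer: no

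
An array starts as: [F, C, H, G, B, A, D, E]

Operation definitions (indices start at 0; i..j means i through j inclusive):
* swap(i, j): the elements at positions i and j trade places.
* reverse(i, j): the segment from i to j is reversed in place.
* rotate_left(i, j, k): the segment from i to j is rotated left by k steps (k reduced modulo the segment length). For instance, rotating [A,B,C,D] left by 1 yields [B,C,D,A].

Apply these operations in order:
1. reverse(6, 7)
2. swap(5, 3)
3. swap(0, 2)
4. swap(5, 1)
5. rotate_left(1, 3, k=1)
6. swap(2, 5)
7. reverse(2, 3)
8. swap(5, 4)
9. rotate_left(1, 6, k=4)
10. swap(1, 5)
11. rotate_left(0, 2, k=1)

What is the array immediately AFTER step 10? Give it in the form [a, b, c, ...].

Answer: [H, C, E, F, G, B, A, D]

Derivation:
After 1 (reverse(6, 7)): [F, C, H, G, B, A, E, D]
After 2 (swap(5, 3)): [F, C, H, A, B, G, E, D]
After 3 (swap(0, 2)): [H, C, F, A, B, G, E, D]
After 4 (swap(5, 1)): [H, G, F, A, B, C, E, D]
After 5 (rotate_left(1, 3, k=1)): [H, F, A, G, B, C, E, D]
After 6 (swap(2, 5)): [H, F, C, G, B, A, E, D]
After 7 (reverse(2, 3)): [H, F, G, C, B, A, E, D]
After 8 (swap(5, 4)): [H, F, G, C, A, B, E, D]
After 9 (rotate_left(1, 6, k=4)): [H, B, E, F, G, C, A, D]
After 10 (swap(1, 5)): [H, C, E, F, G, B, A, D]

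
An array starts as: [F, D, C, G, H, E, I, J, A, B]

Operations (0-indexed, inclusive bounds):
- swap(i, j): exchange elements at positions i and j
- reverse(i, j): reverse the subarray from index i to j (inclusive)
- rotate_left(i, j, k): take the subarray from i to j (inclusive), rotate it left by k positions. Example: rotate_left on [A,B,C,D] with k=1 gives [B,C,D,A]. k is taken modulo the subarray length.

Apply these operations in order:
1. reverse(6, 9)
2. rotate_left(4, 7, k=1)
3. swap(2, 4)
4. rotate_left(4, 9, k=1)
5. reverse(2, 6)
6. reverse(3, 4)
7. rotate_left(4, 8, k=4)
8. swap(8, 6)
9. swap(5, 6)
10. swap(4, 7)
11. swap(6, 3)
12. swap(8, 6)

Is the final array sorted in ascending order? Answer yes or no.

After 1 (reverse(6, 9)): [F, D, C, G, H, E, B, A, J, I]
After 2 (rotate_left(4, 7, k=1)): [F, D, C, G, E, B, A, H, J, I]
After 3 (swap(2, 4)): [F, D, E, G, C, B, A, H, J, I]
After 4 (rotate_left(4, 9, k=1)): [F, D, E, G, B, A, H, J, I, C]
After 5 (reverse(2, 6)): [F, D, H, A, B, G, E, J, I, C]
After 6 (reverse(3, 4)): [F, D, H, B, A, G, E, J, I, C]
After 7 (rotate_left(4, 8, k=4)): [F, D, H, B, I, A, G, E, J, C]
After 8 (swap(8, 6)): [F, D, H, B, I, A, J, E, G, C]
After 9 (swap(5, 6)): [F, D, H, B, I, J, A, E, G, C]
After 10 (swap(4, 7)): [F, D, H, B, E, J, A, I, G, C]
After 11 (swap(6, 3)): [F, D, H, A, E, J, B, I, G, C]
After 12 (swap(8, 6)): [F, D, H, A, E, J, G, I, B, C]

Answer: no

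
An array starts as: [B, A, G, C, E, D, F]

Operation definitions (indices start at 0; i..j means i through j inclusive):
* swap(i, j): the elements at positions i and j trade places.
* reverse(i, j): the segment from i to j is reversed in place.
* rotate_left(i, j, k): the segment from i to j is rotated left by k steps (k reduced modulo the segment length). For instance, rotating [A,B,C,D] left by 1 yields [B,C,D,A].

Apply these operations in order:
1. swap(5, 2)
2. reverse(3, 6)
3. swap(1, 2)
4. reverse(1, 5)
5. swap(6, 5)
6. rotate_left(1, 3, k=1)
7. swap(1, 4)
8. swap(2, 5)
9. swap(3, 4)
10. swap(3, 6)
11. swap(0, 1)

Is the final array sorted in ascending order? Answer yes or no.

After 1 (swap(5, 2)): [B, A, D, C, E, G, F]
After 2 (reverse(3, 6)): [B, A, D, F, G, E, C]
After 3 (swap(1, 2)): [B, D, A, F, G, E, C]
After 4 (reverse(1, 5)): [B, E, G, F, A, D, C]
After 5 (swap(6, 5)): [B, E, G, F, A, C, D]
After 6 (rotate_left(1, 3, k=1)): [B, G, F, E, A, C, D]
After 7 (swap(1, 4)): [B, A, F, E, G, C, D]
After 8 (swap(2, 5)): [B, A, C, E, G, F, D]
After 9 (swap(3, 4)): [B, A, C, G, E, F, D]
After 10 (swap(3, 6)): [B, A, C, D, E, F, G]
After 11 (swap(0, 1)): [A, B, C, D, E, F, G]

Answer: yes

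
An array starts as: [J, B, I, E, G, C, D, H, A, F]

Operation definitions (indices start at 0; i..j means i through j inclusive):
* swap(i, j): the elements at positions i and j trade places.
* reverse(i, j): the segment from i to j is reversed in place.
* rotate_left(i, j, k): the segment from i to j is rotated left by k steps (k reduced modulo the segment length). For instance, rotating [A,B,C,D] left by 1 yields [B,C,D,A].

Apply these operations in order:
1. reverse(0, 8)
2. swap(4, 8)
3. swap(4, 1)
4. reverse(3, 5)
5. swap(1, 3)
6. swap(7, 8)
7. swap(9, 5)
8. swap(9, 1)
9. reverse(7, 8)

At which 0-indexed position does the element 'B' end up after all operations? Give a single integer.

Answer: 7

Derivation:
After 1 (reverse(0, 8)): [A, H, D, C, G, E, I, B, J, F]
After 2 (swap(4, 8)): [A, H, D, C, J, E, I, B, G, F]
After 3 (swap(4, 1)): [A, J, D, C, H, E, I, B, G, F]
After 4 (reverse(3, 5)): [A, J, D, E, H, C, I, B, G, F]
After 5 (swap(1, 3)): [A, E, D, J, H, C, I, B, G, F]
After 6 (swap(7, 8)): [A, E, D, J, H, C, I, G, B, F]
After 7 (swap(9, 5)): [A, E, D, J, H, F, I, G, B, C]
After 8 (swap(9, 1)): [A, C, D, J, H, F, I, G, B, E]
After 9 (reverse(7, 8)): [A, C, D, J, H, F, I, B, G, E]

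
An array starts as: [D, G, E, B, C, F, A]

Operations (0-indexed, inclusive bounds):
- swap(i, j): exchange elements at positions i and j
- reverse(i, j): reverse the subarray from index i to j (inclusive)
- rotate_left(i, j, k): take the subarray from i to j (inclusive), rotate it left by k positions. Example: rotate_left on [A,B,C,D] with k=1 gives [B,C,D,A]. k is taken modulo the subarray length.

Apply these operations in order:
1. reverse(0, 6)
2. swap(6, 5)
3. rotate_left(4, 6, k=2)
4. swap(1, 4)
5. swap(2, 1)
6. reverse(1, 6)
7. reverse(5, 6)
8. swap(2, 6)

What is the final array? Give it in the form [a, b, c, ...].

Answer: [A, D, G, F, B, C, E]

Derivation:
After 1 (reverse(0, 6)): [A, F, C, B, E, G, D]
After 2 (swap(6, 5)): [A, F, C, B, E, D, G]
After 3 (rotate_left(4, 6, k=2)): [A, F, C, B, G, E, D]
After 4 (swap(1, 4)): [A, G, C, B, F, E, D]
After 5 (swap(2, 1)): [A, C, G, B, F, E, D]
After 6 (reverse(1, 6)): [A, D, E, F, B, G, C]
After 7 (reverse(5, 6)): [A, D, E, F, B, C, G]
After 8 (swap(2, 6)): [A, D, G, F, B, C, E]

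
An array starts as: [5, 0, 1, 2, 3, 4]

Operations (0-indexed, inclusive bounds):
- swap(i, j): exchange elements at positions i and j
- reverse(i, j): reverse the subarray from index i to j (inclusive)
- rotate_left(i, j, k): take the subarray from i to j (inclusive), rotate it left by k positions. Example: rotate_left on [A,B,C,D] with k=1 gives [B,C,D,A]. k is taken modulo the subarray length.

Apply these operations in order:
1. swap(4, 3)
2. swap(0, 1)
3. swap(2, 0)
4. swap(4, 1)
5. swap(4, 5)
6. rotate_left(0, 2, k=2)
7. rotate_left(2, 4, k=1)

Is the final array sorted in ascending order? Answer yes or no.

Answer: no

Derivation:
After 1 (swap(4, 3)): [5, 0, 1, 3, 2, 4]
After 2 (swap(0, 1)): [0, 5, 1, 3, 2, 4]
After 3 (swap(2, 0)): [1, 5, 0, 3, 2, 4]
After 4 (swap(4, 1)): [1, 2, 0, 3, 5, 4]
After 5 (swap(4, 5)): [1, 2, 0, 3, 4, 5]
After 6 (rotate_left(0, 2, k=2)): [0, 1, 2, 3, 4, 5]
After 7 (rotate_left(2, 4, k=1)): [0, 1, 3, 4, 2, 5]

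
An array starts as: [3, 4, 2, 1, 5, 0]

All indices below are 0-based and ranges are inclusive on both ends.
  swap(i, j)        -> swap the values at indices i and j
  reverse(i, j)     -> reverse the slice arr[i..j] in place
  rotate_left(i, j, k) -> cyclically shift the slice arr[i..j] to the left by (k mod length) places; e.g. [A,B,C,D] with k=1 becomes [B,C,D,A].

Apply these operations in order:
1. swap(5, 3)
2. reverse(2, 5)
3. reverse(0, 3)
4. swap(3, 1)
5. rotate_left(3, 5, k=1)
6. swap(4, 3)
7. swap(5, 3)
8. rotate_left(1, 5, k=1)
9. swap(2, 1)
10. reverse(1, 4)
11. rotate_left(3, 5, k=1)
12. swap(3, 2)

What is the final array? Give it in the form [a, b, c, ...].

After 1 (swap(5, 3)): [3, 4, 2, 0, 5, 1]
After 2 (reverse(2, 5)): [3, 4, 1, 5, 0, 2]
After 3 (reverse(0, 3)): [5, 1, 4, 3, 0, 2]
After 4 (swap(3, 1)): [5, 3, 4, 1, 0, 2]
After 5 (rotate_left(3, 5, k=1)): [5, 3, 4, 0, 2, 1]
After 6 (swap(4, 3)): [5, 3, 4, 2, 0, 1]
After 7 (swap(5, 3)): [5, 3, 4, 1, 0, 2]
After 8 (rotate_left(1, 5, k=1)): [5, 4, 1, 0, 2, 3]
After 9 (swap(2, 1)): [5, 1, 4, 0, 2, 3]
After 10 (reverse(1, 4)): [5, 2, 0, 4, 1, 3]
After 11 (rotate_left(3, 5, k=1)): [5, 2, 0, 1, 3, 4]
After 12 (swap(3, 2)): [5, 2, 1, 0, 3, 4]

Answer: [5, 2, 1, 0, 3, 4]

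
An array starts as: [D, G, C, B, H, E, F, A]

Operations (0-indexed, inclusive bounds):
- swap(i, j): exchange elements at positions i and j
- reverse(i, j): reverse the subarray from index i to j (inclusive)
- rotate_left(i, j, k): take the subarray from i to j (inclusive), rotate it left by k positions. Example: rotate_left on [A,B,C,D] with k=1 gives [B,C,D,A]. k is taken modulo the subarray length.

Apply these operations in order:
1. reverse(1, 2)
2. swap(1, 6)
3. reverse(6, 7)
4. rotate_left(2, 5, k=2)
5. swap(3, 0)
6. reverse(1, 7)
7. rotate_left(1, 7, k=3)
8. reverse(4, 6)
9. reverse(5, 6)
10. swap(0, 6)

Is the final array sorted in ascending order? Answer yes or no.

After 1 (reverse(1, 2)): [D, C, G, B, H, E, F, A]
After 2 (swap(1, 6)): [D, F, G, B, H, E, C, A]
After 3 (reverse(6, 7)): [D, F, G, B, H, E, A, C]
After 4 (rotate_left(2, 5, k=2)): [D, F, H, E, G, B, A, C]
After 5 (swap(3, 0)): [E, F, H, D, G, B, A, C]
After 6 (reverse(1, 7)): [E, C, A, B, G, D, H, F]
After 7 (rotate_left(1, 7, k=3)): [E, G, D, H, F, C, A, B]
After 8 (reverse(4, 6)): [E, G, D, H, A, C, F, B]
After 9 (reverse(5, 6)): [E, G, D, H, A, F, C, B]
After 10 (swap(0, 6)): [C, G, D, H, A, F, E, B]

Answer: no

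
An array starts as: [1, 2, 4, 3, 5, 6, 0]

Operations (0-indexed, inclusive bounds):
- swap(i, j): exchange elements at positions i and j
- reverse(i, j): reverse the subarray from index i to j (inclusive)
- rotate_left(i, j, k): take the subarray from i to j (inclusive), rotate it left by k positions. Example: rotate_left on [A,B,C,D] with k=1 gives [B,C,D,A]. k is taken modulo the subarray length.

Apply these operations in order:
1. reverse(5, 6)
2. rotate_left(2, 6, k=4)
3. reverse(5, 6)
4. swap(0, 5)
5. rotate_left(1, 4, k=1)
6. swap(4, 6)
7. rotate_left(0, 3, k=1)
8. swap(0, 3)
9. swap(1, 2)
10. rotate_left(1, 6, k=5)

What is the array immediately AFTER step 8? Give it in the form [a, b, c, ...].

Answer: [0, 4, 3, 6, 5, 1, 2]

Derivation:
After 1 (reverse(5, 6)): [1, 2, 4, 3, 5, 0, 6]
After 2 (rotate_left(2, 6, k=4)): [1, 2, 6, 4, 3, 5, 0]
After 3 (reverse(5, 6)): [1, 2, 6, 4, 3, 0, 5]
After 4 (swap(0, 5)): [0, 2, 6, 4, 3, 1, 5]
After 5 (rotate_left(1, 4, k=1)): [0, 6, 4, 3, 2, 1, 5]
After 6 (swap(4, 6)): [0, 6, 4, 3, 5, 1, 2]
After 7 (rotate_left(0, 3, k=1)): [6, 4, 3, 0, 5, 1, 2]
After 8 (swap(0, 3)): [0, 4, 3, 6, 5, 1, 2]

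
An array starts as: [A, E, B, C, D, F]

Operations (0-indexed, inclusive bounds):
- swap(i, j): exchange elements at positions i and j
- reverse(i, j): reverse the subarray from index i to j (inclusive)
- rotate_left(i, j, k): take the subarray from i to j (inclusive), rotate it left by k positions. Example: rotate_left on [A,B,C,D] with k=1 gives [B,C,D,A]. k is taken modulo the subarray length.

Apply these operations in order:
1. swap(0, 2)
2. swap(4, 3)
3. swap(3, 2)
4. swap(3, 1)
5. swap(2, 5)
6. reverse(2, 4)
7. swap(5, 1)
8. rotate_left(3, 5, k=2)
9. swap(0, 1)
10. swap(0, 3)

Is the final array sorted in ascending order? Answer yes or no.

After 1 (swap(0, 2)): [B, E, A, C, D, F]
After 2 (swap(4, 3)): [B, E, A, D, C, F]
After 3 (swap(3, 2)): [B, E, D, A, C, F]
After 4 (swap(3, 1)): [B, A, D, E, C, F]
After 5 (swap(2, 5)): [B, A, F, E, C, D]
After 6 (reverse(2, 4)): [B, A, C, E, F, D]
After 7 (swap(5, 1)): [B, D, C, E, F, A]
After 8 (rotate_left(3, 5, k=2)): [B, D, C, A, E, F]
After 9 (swap(0, 1)): [D, B, C, A, E, F]
After 10 (swap(0, 3)): [A, B, C, D, E, F]

Answer: yes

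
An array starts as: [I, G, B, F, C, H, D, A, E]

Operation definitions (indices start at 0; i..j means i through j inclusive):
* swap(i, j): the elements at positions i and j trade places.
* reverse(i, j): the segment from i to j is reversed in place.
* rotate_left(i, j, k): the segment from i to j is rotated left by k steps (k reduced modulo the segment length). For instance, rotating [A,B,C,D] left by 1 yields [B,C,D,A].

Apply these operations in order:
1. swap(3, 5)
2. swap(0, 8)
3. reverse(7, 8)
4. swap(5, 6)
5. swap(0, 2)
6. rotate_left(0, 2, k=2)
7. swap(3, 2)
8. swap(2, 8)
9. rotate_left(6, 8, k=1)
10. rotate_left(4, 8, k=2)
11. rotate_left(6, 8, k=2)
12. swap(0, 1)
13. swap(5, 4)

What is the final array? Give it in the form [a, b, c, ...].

After 1 (swap(3, 5)): [I, G, B, H, C, F, D, A, E]
After 2 (swap(0, 8)): [E, G, B, H, C, F, D, A, I]
After 3 (reverse(7, 8)): [E, G, B, H, C, F, D, I, A]
After 4 (swap(5, 6)): [E, G, B, H, C, D, F, I, A]
After 5 (swap(0, 2)): [B, G, E, H, C, D, F, I, A]
After 6 (rotate_left(0, 2, k=2)): [E, B, G, H, C, D, F, I, A]
After 7 (swap(3, 2)): [E, B, H, G, C, D, F, I, A]
After 8 (swap(2, 8)): [E, B, A, G, C, D, F, I, H]
After 9 (rotate_left(6, 8, k=1)): [E, B, A, G, C, D, I, H, F]
After 10 (rotate_left(4, 8, k=2)): [E, B, A, G, I, H, F, C, D]
After 11 (rotate_left(6, 8, k=2)): [E, B, A, G, I, H, D, F, C]
After 12 (swap(0, 1)): [B, E, A, G, I, H, D, F, C]
After 13 (swap(5, 4)): [B, E, A, G, H, I, D, F, C]

Answer: [B, E, A, G, H, I, D, F, C]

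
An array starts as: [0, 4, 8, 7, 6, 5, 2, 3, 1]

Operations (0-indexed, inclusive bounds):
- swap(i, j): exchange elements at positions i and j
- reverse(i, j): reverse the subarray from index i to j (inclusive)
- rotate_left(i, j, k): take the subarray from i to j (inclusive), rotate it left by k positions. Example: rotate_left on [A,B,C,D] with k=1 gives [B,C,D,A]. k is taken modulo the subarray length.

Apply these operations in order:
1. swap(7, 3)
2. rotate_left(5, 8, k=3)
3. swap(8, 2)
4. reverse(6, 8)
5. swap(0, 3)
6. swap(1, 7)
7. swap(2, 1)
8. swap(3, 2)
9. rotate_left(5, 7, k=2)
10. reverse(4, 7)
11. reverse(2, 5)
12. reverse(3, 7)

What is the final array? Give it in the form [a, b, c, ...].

Answer: [3, 7, 1, 6, 4, 0, 2, 8, 5]

Derivation:
After 1 (swap(7, 3)): [0, 4, 8, 3, 6, 5, 2, 7, 1]
After 2 (rotate_left(5, 8, k=3)): [0, 4, 8, 3, 6, 1, 5, 2, 7]
After 3 (swap(8, 2)): [0, 4, 7, 3, 6, 1, 5, 2, 8]
After 4 (reverse(6, 8)): [0, 4, 7, 3, 6, 1, 8, 2, 5]
After 5 (swap(0, 3)): [3, 4, 7, 0, 6, 1, 8, 2, 5]
After 6 (swap(1, 7)): [3, 2, 7, 0, 6, 1, 8, 4, 5]
After 7 (swap(2, 1)): [3, 7, 2, 0, 6, 1, 8, 4, 5]
After 8 (swap(3, 2)): [3, 7, 0, 2, 6, 1, 8, 4, 5]
After 9 (rotate_left(5, 7, k=2)): [3, 7, 0, 2, 6, 4, 1, 8, 5]
After 10 (reverse(4, 7)): [3, 7, 0, 2, 8, 1, 4, 6, 5]
After 11 (reverse(2, 5)): [3, 7, 1, 8, 2, 0, 4, 6, 5]
After 12 (reverse(3, 7)): [3, 7, 1, 6, 4, 0, 2, 8, 5]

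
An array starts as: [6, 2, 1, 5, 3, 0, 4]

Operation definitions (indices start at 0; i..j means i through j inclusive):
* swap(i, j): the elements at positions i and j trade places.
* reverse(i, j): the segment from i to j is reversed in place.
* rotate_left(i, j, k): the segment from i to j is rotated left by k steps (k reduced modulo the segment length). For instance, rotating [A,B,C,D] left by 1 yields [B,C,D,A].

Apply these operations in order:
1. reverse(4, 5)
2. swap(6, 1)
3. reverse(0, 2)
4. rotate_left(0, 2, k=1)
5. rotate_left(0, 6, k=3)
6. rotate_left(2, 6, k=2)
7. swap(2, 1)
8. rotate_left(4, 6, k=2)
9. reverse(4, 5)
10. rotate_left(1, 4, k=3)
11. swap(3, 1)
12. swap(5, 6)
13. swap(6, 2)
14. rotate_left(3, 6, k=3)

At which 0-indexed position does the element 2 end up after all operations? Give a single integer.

After 1 (reverse(4, 5)): [6, 2, 1, 5, 0, 3, 4]
After 2 (swap(6, 1)): [6, 4, 1, 5, 0, 3, 2]
After 3 (reverse(0, 2)): [1, 4, 6, 5, 0, 3, 2]
After 4 (rotate_left(0, 2, k=1)): [4, 6, 1, 5, 0, 3, 2]
After 5 (rotate_left(0, 6, k=3)): [5, 0, 3, 2, 4, 6, 1]
After 6 (rotate_left(2, 6, k=2)): [5, 0, 4, 6, 1, 3, 2]
After 7 (swap(2, 1)): [5, 4, 0, 6, 1, 3, 2]
After 8 (rotate_left(4, 6, k=2)): [5, 4, 0, 6, 2, 1, 3]
After 9 (reverse(4, 5)): [5, 4, 0, 6, 1, 2, 3]
After 10 (rotate_left(1, 4, k=3)): [5, 1, 4, 0, 6, 2, 3]
After 11 (swap(3, 1)): [5, 0, 4, 1, 6, 2, 3]
After 12 (swap(5, 6)): [5, 0, 4, 1, 6, 3, 2]
After 13 (swap(6, 2)): [5, 0, 2, 1, 6, 3, 4]
After 14 (rotate_left(3, 6, k=3)): [5, 0, 2, 4, 1, 6, 3]

Answer: 2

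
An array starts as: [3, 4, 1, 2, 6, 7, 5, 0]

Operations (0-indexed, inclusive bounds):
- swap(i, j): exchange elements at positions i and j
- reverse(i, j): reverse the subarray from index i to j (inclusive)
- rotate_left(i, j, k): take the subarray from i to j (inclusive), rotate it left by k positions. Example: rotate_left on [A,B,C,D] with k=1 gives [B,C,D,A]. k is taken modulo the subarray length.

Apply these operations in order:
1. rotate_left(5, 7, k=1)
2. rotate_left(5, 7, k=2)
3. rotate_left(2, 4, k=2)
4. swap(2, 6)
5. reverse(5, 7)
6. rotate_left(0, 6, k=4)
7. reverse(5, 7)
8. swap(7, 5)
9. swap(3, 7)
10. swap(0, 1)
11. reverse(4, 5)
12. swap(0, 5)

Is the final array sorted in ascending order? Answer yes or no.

After 1 (rotate_left(5, 7, k=1)): [3, 4, 1, 2, 6, 5, 0, 7]
After 2 (rotate_left(5, 7, k=2)): [3, 4, 1, 2, 6, 7, 5, 0]
After 3 (rotate_left(2, 4, k=2)): [3, 4, 6, 1, 2, 7, 5, 0]
After 4 (swap(2, 6)): [3, 4, 5, 1, 2, 7, 6, 0]
After 5 (reverse(5, 7)): [3, 4, 5, 1, 2, 0, 6, 7]
After 6 (rotate_left(0, 6, k=4)): [2, 0, 6, 3, 4, 5, 1, 7]
After 7 (reverse(5, 7)): [2, 0, 6, 3, 4, 7, 1, 5]
After 8 (swap(7, 5)): [2, 0, 6, 3, 4, 5, 1, 7]
After 9 (swap(3, 7)): [2, 0, 6, 7, 4, 5, 1, 3]
After 10 (swap(0, 1)): [0, 2, 6, 7, 4, 5, 1, 3]
After 11 (reverse(4, 5)): [0, 2, 6, 7, 5, 4, 1, 3]
After 12 (swap(0, 5)): [4, 2, 6, 7, 5, 0, 1, 3]

Answer: no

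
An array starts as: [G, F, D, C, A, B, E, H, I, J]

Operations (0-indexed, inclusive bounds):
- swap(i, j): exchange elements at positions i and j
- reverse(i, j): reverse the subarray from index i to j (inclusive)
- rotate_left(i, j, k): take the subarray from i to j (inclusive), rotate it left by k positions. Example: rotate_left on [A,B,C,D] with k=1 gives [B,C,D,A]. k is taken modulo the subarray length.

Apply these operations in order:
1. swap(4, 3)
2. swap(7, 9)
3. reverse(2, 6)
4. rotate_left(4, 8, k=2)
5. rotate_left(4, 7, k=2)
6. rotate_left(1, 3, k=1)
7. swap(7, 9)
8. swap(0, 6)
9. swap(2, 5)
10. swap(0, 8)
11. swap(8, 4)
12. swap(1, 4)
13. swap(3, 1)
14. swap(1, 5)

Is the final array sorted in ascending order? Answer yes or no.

Answer: yes

Derivation:
After 1 (swap(4, 3)): [G, F, D, A, C, B, E, H, I, J]
After 2 (swap(7, 9)): [G, F, D, A, C, B, E, J, I, H]
After 3 (reverse(2, 6)): [G, F, E, B, C, A, D, J, I, H]
After 4 (rotate_left(4, 8, k=2)): [G, F, E, B, D, J, I, C, A, H]
After 5 (rotate_left(4, 7, k=2)): [G, F, E, B, I, C, D, J, A, H]
After 6 (rotate_left(1, 3, k=1)): [G, E, B, F, I, C, D, J, A, H]
After 7 (swap(7, 9)): [G, E, B, F, I, C, D, H, A, J]
After 8 (swap(0, 6)): [D, E, B, F, I, C, G, H, A, J]
After 9 (swap(2, 5)): [D, E, C, F, I, B, G, H, A, J]
After 10 (swap(0, 8)): [A, E, C, F, I, B, G, H, D, J]
After 11 (swap(8, 4)): [A, E, C, F, D, B, G, H, I, J]
After 12 (swap(1, 4)): [A, D, C, F, E, B, G, H, I, J]
After 13 (swap(3, 1)): [A, F, C, D, E, B, G, H, I, J]
After 14 (swap(1, 5)): [A, B, C, D, E, F, G, H, I, J]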